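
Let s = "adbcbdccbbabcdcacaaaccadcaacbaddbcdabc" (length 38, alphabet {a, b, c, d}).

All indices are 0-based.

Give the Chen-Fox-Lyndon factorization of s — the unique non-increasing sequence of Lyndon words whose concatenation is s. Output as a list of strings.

emit factor 1: 'adbcbdccbb' (i=0, period=10)
emit factor 2: 'abcdcac' (i=10, period=7)
emit factor 3: 'aaaccadcaacbaddbcdabc' (i=17, period=21)

["adbcbdccbb", "abcdcac", "aaaccadcaacbaddbcdabc"]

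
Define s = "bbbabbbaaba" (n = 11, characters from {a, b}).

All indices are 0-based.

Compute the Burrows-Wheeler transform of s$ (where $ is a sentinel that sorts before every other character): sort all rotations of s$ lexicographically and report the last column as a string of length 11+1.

rank  rotation      last
    0  $bbbabbbaaba  a
    1  a$bbbabbbaab  b
    2  aaba$bbbabbb  b
    3  aba$bbbabbba  a
    4  abbbaaba$bbb  b
    5  ba$bbbabbbaa  a
    6  baaba$bbbabb  b
    7  babbbaaba$bb  b
    8  bbaaba$bbbab  b
    9  bbabbbaaba$b  b
   10  bbbaaba$bbba  a
   11  bbbabbbaaba$  $

abbababbbba$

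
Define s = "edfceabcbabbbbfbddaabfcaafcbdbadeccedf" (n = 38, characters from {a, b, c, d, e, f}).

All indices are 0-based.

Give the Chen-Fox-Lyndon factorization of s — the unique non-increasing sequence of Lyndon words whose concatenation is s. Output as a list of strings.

emit factor 1: 'e' (i=0, period=1)
emit factor 2: 'df' (i=1, period=2)
emit factor 3: 'ce' (i=3, period=2)
emit factor 4: 'abcb' (i=5, period=4)
emit factor 5: 'abbbbfbdd' (i=9, period=9)
emit factor 6: 'aabfcaafcbdbadeccedf' (i=18, period=20)

["e", "df", "ce", "abcb", "abbbbfbdd", "aabfcaafcbdbadeccedf"]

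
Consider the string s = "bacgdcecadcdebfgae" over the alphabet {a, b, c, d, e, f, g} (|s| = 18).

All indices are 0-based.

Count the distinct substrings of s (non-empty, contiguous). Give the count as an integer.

159

sorted suffixes:
  #0 SA[0]=1  'acgdcecadcdebfgae'
  #1 SA[1]=8  'adcdebfgae'
  #2 SA[2]=16  'ae'
  #3 SA[3]=0  'bacgdcecadcdebfgae'
  #4 SA[4]=13  'bfgae'
  #5 SA[5]=7  'cadcdebfgae'
  #6 SA[6]=10  'cdebfgae'
  #7 SA[7]=5  'cecadcdebfgae'
  #8 SA[8]=2  'cgdcecadcdebfgae'
  #9 SA[9]=9  'dcdebfgae'
  #10 SA[10]=4  'dcecadcdebfgae'
  #11 SA[11]=11  'debfgae'
  #12 SA[12]=17  'e'
  #13 SA[13]=12  'ebfgae'
  #14 SA[14]=6  'ecadcdebfgae'
  #15 SA[15]=14  'fgae'
  #16 SA[16]=15  'gae'
  #17 SA[17]=3  'gdcecadcdebfgae'

SA = [1, 8, 16, 0, 13, 7, 10, 5, 2, 9, 4, 11, 17, 12, 6, 14, 15, 3]
i: (SA[i-1],SA[i]) lcp shared
  1: (1,8) 1 'a'
  2: (8,16) 1 'a'
  3: (16,0) 0 ''
  4: (0,13) 1 'b'
  5: (13,7) 0 ''
  6: (7,10) 1 'c'
  7: (10,5) 1 'c'
  8: (5,2) 1 'c'
  9: (2,9) 0 ''
  10: (9,4) 2 'dc'
  11: (4,11) 1 'd'
  12: (11,17) 0 ''
  13: (17,12) 1 'e'
  14: (12,6) 1 'e'
  15: (6,14) 0 ''
  16: (14,15) 0 ''
  17: (15,3) 1 'g'

n(n+1)/2 = 18·19/2 = 171
Σ LCP = 0 + 1 + 1 + 0 + 1 + 0 + 1 + 1 + 1 + 0 + 2 + 1 + 0 + 1 + 1 + 0 + 0 + 1 = 12
distinct = 171 − 12 = 159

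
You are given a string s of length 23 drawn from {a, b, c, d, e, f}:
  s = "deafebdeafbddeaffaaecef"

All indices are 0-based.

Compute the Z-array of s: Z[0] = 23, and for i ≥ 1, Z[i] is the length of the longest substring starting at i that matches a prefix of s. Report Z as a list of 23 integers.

[23, 0, 0, 0, 0, 0, 4, 0, 0, 0, 0, 1, 4, 0, 0, 0, 0, 0, 0, 0, 0, 0, 0]

Z[0]=23
i=1: i≥r, start 0; Z[1]=0
i=2: i≥r, start 0; Z[2]=0
i=3: i≥r, start 0; Z[3]=0
i=4: i≥r, start 0; Z[4]=0
i=5: i≥r, start 0; Z[5]=0
i=6: i≥r, start 0; Z[6]=4 grow→box=[6,10)
i=7: min(r-i=3, Z[1]=0)=0; Z[7]=0
i=8: min(r-i=2, Z[2]=0)=0; Z[8]=0
i=9: min(r-i=1, Z[3]=0)=0; Z[9]=0
i=10: i≥r, start 0; Z[10]=0
i=11: i≥r, start 0; Z[11]=1 grow→box=[11,12)
i=12: i≥r, start 0; Z[12]=4 grow→box=[12,16)
i=13: min(r-i=3, Z[1]=0)=0; Z[13]=0
i=14: min(r-i=2, Z[2]=0)=0; Z[14]=0
i=15: min(r-i=1, Z[3]=0)=0; Z[15]=0
i=16: i≥r, start 0; Z[16]=0
i=17: i≥r, start 0; Z[17]=0
i=18: i≥r, start 0; Z[18]=0
i=19: i≥r, start 0; Z[19]=0
i=20: i≥r, start 0; Z[20]=0
i=21: i≥r, start 0; Z[21]=0
i=22: i≥r, start 0; Z[22]=0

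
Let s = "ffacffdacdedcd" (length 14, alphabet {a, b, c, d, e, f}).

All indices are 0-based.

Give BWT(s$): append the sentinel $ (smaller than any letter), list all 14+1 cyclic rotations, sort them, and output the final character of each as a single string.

rank  rotation         last
    0  $ffacffdacdedcd  d
    1  acdedcd$ffacffd  d
    2  acffdacdedcd$ff  f
    3  cd$ffacffdacded  d
    4  cdedcd$ffacffda  a
    5  cffdacdedcd$ffa  a
    6  d$ffacffdacdedc  c
    7  dacdedcd$ffacff  f
    8  dcd$ffacffdacde  e
    9  dedcd$ffacffdac  c
   10  edcd$ffacffdacd  d
   11  facffdacdedcd$f  f
   12  fdacdedcd$ffacf  f
   13  ffacffdacdedcd$  $
   14  ffdacdedcd$ffac  c

ddfdaacfecdff$c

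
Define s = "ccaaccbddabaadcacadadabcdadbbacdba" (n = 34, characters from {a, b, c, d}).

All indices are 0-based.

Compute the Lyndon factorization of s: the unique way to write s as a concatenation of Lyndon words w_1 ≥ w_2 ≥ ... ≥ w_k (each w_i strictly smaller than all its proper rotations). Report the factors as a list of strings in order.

["c", "c", "aaccbddabaadcacadadabcdadbbacdb", "a"]

emit factor 1: 'c' (i=0, period=1)
emit factor 2: 'c' (i=1, period=1)
emit factor 3: 'aaccbddabaadcacadadabcdadbbacdb' (i=2, period=31)
emit factor 4: 'a' (i=33, period=1)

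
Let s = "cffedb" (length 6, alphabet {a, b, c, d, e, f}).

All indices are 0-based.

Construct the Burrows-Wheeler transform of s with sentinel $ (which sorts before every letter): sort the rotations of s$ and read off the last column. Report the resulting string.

bd$effc

rank  rotation last
    0  $cffedb  b
    1  b$cffed  d
    2  cffedb$  $
    3  db$cffe  e
    4  edb$cff  f
    5  fedb$cf  f
    6  ffedb$c  c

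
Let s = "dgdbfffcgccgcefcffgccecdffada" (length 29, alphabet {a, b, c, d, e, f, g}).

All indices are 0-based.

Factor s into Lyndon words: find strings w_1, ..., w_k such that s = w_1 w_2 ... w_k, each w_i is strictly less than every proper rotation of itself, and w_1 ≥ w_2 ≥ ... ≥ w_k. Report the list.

emit factor 1: 'dg' (i=0, period=2)
emit factor 2: 'd' (i=2, period=1)
emit factor 3: 'bfffcgccgcefcffgccecdff' (i=3, period=23)
emit factor 4: 'ad' (i=26, period=2)
emit factor 5: 'a' (i=28, period=1)

["dg", "d", "bfffcgccgcefcffgccecdff", "ad", "a"]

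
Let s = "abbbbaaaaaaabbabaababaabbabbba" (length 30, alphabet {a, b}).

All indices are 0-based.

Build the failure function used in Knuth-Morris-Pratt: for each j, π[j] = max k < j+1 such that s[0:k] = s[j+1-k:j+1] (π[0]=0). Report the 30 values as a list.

π[0] = 0
j=1 s[j]='b': π[1]=0 (border '')
j=2 s[j]='b': π[2]=0 (border '')
j=3 s[j]='b': π[3]=0 (border '')
j=4 s[j]='b': π[4]=0 (border '')
j=5 s[j]='a': π[5]=1 (border 'a')
j=6 s[j]='a': k: 1→0; π[6]=1 (border 'a')
j=7 s[j]='a': k: 1→0; π[7]=1 (border 'a')
j=8 s[j]='a': k: 1→0; π[8]=1 (border 'a')
j=9 s[j]='a': k: 1→0; π[9]=1 (border 'a')
j=10 s[j]='a': k: 1→0; π[10]=1 (border 'a')
j=11 s[j]='a': k: 1→0; π[11]=1 (border 'a')
j=12 s[j]='b': π[12]=2 (border 'ab')
j=13 s[j]='b': π[13]=3 (border 'abb')
j=14 s[j]='a': k: 3→0; π[14]=1 (border 'a')
j=15 s[j]='b': π[15]=2 (border 'ab')
j=16 s[j]='a': k: 2→0; π[16]=1 (border 'a')
j=17 s[j]='a': k: 1→0; π[17]=1 (border 'a')
j=18 s[j]='b': π[18]=2 (border 'ab')
j=19 s[j]='a': k: 2→0; π[19]=1 (border 'a')
j=20 s[j]='b': π[20]=2 (border 'ab')
j=21 s[j]='a': k: 2→0; π[21]=1 (border 'a')
j=22 s[j]='a': k: 1→0; π[22]=1 (border 'a')
j=23 s[j]='b': π[23]=2 (border 'ab')
j=24 s[j]='b': π[24]=3 (border 'abb')
j=25 s[j]='a': k: 3→0; π[25]=1 (border 'a')
j=26 s[j]='b': π[26]=2 (border 'ab')
j=27 s[j]='b': π[27]=3 (border 'abb')
j=28 s[j]='b': π[28]=4 (border 'abbb')
j=29 s[j]='a': k: 4→0; π[29]=1 (border 'a')

[0, 0, 0, 0, 0, 1, 1, 1, 1, 1, 1, 1, 2, 3, 1, 2, 1, 1, 2, 1, 2, 1, 1, 2, 3, 1, 2, 3, 4, 1]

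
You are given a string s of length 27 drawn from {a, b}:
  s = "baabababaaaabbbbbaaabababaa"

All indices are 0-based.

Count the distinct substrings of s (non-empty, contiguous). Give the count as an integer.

rank | idx | suffix
   0 |  26 | a
   1 |  25 | aa
   2 |   8 | aaaabbbbbaaabababaa
   3 |  17 | aaabababaa
   4 |   9 | aaabbbbbaaabababaa
   5 |  18 | aabababaa
   6 |   1 | aabababaaaabbbbbaaabababaa
   7 |  10 | aabbbbbaaabababaa
   8 |  23 | abaa
   9 |   6 | abaaaabbbbbaaabababaa
  10 |  21 | ababaa
  11 |   4 | ababaaaabbbbbaaabababaa
  12 |  19 | abababaa
  13 |   2 | abababaaaabbbbbaaabababaa
  14 |  11 | abbbbbaaabababaa
  15 |  24 | baa
  16 |   7 | baaaabbbbbaaabababaa
  17 |  16 | baaabababaa
  18 |   0 | baabababaaaabbbbbaaabababaa
  19 |  22 | babaa
  20 |   5 | babaaaabbbbbaaabababaa
  21 |  20 | bababaa
  22 |   3 | bababaaaabbbbbaaabababaa
  23 |  15 | bbaaabababaa
  24 |  14 | bbbaaabababaa
  25 |  13 | bbbbaaabababaa
  26 |  12 | bbbbbaaabababaa

SA = [26, 25, 8, 17, 9, 18, 1, 10, 23, 6, 21, 4, 19, 2, 11, 24, 7, 16, 0, 22, 5, 20, 3, 15, 14, 13, 12]
rank  pair      lcp
   1  s[26:],s[25:]  1  'a'
   2  s[25:],s[8:]  2  'aa'
   3  s[8:],s[17:]  3  'aaa'
   4  s[17:],s[9:]  4  'aaab'
   5  s[9:],s[18:]  2  'aa'
   6  s[18:],s[1:]  9  'aabababaa'
   7  s[1:],s[10:]  3  'aab'
   8  s[10:],s[23:]  1  'a'
   9  s[23:],s[6:]  4  'abaa'
  10  s[6:],s[21:]  3  'aba'
  11  s[21:],s[4:]  6  'ababaa'
  12  s[4:],s[19:]  5  'ababa'
  13  s[19:],s[2:]  8  'abababaa'
  14  s[2:],s[11:]  2  'ab'
  15  s[11:],s[24:]  0  ''
  16  s[24:],s[7:]  3  'baa'
  17  s[7:],s[16:]  4  'baaa'
  18  s[16:],s[0:]  3  'baa'
  19  s[0:],s[22:]  2  'ba'
  20  s[22:],s[5:]  5  'babaa'
  21  s[5:],s[20:]  4  'baba'
  22  s[20:],s[3:]  7  'bababaa'
  23  s[3:],s[15:]  1  'b'
  24  s[15:],s[14:]  2  'bb'
  25  s[14:],s[13:]  3  'bbb'
  26  s[13:],s[12:]  4  'bbbb'

n(n+1)/2 = 27·28/2 = 378
Σ LCP = 0 + 1 + 2 + 3 + 4 + 2 + 9 + 3 + 1 + 4 + 3 + 6 + 5 + 8 + 2 + 0 + 3 + 4 + 3 + 2 + 5 + 4 + 7 + 1 + 2 + 3 + 4 = 91
distinct = 378 − 91 = 287

287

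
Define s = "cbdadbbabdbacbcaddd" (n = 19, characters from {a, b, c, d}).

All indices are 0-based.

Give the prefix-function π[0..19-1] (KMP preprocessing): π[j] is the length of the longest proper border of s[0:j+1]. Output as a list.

[0, 0, 0, 0, 0, 0, 0, 0, 0, 0, 0, 0, 1, 2, 1, 0, 0, 0, 0]

π[0] = 0
j=1 s[j]='b': π[1]=0 (border '')
j=2 s[j]='d': π[2]=0 (border '')
j=3 s[j]='a': π[3]=0 (border '')
j=4 s[j]='d': π[4]=0 (border '')
j=5 s[j]='b': π[5]=0 (border '')
j=6 s[j]='b': π[6]=0 (border '')
j=7 s[j]='a': π[7]=0 (border '')
j=8 s[j]='b': π[8]=0 (border '')
j=9 s[j]='d': π[9]=0 (border '')
j=10 s[j]='b': π[10]=0 (border '')
j=11 s[j]='a': π[11]=0 (border '')
j=12 s[j]='c': π[12]=1 (border 'c')
j=13 s[j]='b': π[13]=2 (border 'cb')
j=14 s[j]='c': k: 2→0; π[14]=1 (border 'c')
j=15 s[j]='a': k: 1→0; π[15]=0 (border '')
j=16 s[j]='d': π[16]=0 (border '')
j=17 s[j]='d': π[17]=0 (border '')
j=18 s[j]='d': π[18]=0 (border '')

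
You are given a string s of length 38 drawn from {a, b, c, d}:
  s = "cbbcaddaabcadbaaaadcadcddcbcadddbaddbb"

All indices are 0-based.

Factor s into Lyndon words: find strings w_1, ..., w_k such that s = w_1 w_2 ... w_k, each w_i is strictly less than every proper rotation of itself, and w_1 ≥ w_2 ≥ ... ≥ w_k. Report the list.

["c", "bbc", "add", "aabcadb", "aaaadcadcddcbcadddbaddbb"]

emit factor 1: 'c' (i=0, period=1)
emit factor 2: 'bbc' (i=1, period=3)
emit factor 3: 'add' (i=4, period=3)
emit factor 4: 'aabcadb' (i=7, period=7)
emit factor 5: 'aaaadcadcddcbcadddbaddbb' (i=14, period=24)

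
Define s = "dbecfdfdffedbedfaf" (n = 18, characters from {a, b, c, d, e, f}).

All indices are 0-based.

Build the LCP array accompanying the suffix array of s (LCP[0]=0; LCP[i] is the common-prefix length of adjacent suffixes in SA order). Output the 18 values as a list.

[0, 0, 2, 0, 0, 3, 1, 2, 2, 0, 1, 2, 0, 1, 1, 3, 1, 1]

sorted suffixes:
  #0 SA[0]=16  'af'
  #1 SA[1]=1  'becfdfdffedbedfaf'
  #2 SA[2]=12  'bedfaf'
  #3 SA[3]=3  'cfdfdffedbedfaf'
  #4 SA[4]=0  'dbecfdfdffedbedfaf'
  #5 SA[5]=11  'dbedfaf'
  #6 SA[6]=14  'dfaf'
  #7 SA[7]=5  'dfdffedbedfaf'
  #8 SA[8]=7  'dffedbedfaf'
  #9 SA[9]=2  'ecfdfdffedbedfaf'
  #10 SA[10]=10  'edbedfaf'
  #11 SA[11]=13  'edfaf'
  #12 SA[12]=17  'f'
  #13 SA[13]=15  'faf'
  #14 SA[14]=4  'fdfdffedbedfaf'
  #15 SA[15]=6  'fdffedbedfaf'
  #16 SA[16]=9  'fedbedfaf'
  #17 SA[17]=8  'ffedbedfaf'

SA = [16, 1, 12, 3, 0, 11, 14, 5, 7, 2, 10, 13, 17, 15, 4, 6, 9, 8]
[i] adj suffixes → lcp
  [1] 16/1 → 0 ('')
  [2] 1/12 → 2 ('be')
  [3] 12/3 → 0 ('')
  [4] 3/0 → 0 ('')
  [5] 0/11 → 3 ('dbe')
  [6] 11/14 → 1 ('d')
  [7] 14/5 → 2 ('df')
  [8] 5/7 → 2 ('df')
  [9] 7/2 → 0 ('')
  [10] 2/10 → 1 ('e')
  [11] 10/13 → 2 ('ed')
  [12] 13/17 → 0 ('')
  [13] 17/15 → 1 ('f')
  [14] 15/4 → 1 ('f')
  [15] 4/6 → 3 ('fdf')
  [16] 6/9 → 1 ('f')
  [17] 9/8 → 1 ('f')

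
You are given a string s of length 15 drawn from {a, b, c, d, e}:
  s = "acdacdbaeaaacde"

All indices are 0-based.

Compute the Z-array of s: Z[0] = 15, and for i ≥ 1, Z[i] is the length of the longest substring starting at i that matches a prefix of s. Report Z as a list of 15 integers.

Z[0]=15
i=1: fresh scan; Z[1]=0
i=2: fresh scan; Z[2]=0
i=3: fresh scan; Z[3]=3 grow→box=[3,6)
i=4: min(r-i=2, Z[1]=0)=0; Z[4]=0
i=5: min(r-i=1, Z[2]=0)=0; Z[5]=0
i=6: fresh scan; Z[6]=0
i=7: fresh scan; Z[7]=1 grow→box=[7,8)
i=8: fresh scan; Z[8]=0
i=9: fresh scan; Z[9]=1 grow→box=[9,10)
i=10: fresh scan; Z[10]=1 grow→box=[10,11)
i=11: fresh scan; Z[11]=3 grow→box=[11,14)
i=12: min(r-i=2, Z[1]=0)=0; Z[12]=0
i=13: min(r-i=1, Z[2]=0)=0; Z[13]=0
i=14: fresh scan; Z[14]=0

[15, 0, 0, 3, 0, 0, 0, 1, 0, 1, 1, 3, 0, 0, 0]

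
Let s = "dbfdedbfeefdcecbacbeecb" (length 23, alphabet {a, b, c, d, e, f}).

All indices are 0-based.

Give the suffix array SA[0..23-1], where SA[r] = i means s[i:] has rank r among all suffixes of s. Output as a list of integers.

[16, 22, 15, 18, 1, 6, 21, 14, 17, 12, 0, 5, 11, 3, 20, 13, 4, 19, 8, 9, 10, 2, 7]

rank→(start, suffix):
  0 → (16, 'acbeecb')
  1 → (22, 'b')
  2 → (15, 'bacbeecb')
  3 → (18, 'beecb')
  4 → (1, 'bfdedbfeefdcecbacbeecb')
  5 → (6, 'bfeefdcecbacbeecb')
  6 → (21, 'cb')
  7 → (14, 'cbacbeecb')
  8 → (17, 'cbeecb')
  9 → (12, 'cecbacbeecb')
  10 → (0, 'dbfdedbfeefdcecbacbeecb')
  11 → (5, 'dbfeefdcecbacbeecb')
  12 → (11, 'dcecbacbeecb')
  13 → (3, 'dedbfeefdcecbacbeecb')
  14 → (20, 'ecb')
  15 → (13, 'ecbacbeecb')
  16 → (4, 'edbfeefdcecbacbeecb')
  17 → (19, 'eecb')
  18 → (8, 'eefdcecbacbeecb')
  19 → (9, 'efdcecbacbeecb')
  20 → (10, 'fdcecbacbeecb')
  21 → (2, 'fdedbfeefdcecbacbeecb')
  22 → (7, 'feefdcecbacbeecb')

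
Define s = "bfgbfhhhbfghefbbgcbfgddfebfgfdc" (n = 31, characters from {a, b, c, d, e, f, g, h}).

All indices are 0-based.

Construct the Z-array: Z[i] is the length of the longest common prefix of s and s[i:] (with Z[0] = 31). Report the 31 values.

[31, 0, 0, 2, 0, 0, 0, 0, 3, 0, 0, 0, 0, 0, 1, 1, 0, 0, 3, 0, 0, 0, 0, 0, 0, 3, 0, 0, 0, 0, 0]

Z[0]=31
i=1: outside box; Z[1]=0
i=2: outside box; Z[2]=0
i=3: outside box; Z[3]=2 extend→box=[3,5)
i=4: min(r-i=1, Z[1]=0)=0; Z[4]=0
i=5: outside box; Z[5]=0
i=6: outside box; Z[6]=0
i=7: outside box; Z[7]=0
i=8: outside box; Z[8]=3 extend→box=[8,11)
i=9: min(r-i=2, Z[1]=0)=0; Z[9]=0
i=10: min(r-i=1, Z[2]=0)=0; Z[10]=0
i=11: outside box; Z[11]=0
i=12: outside box; Z[12]=0
i=13: outside box; Z[13]=0
i=14: outside box; Z[14]=1 extend→box=[14,15)
i=15: outside box; Z[15]=1 extend→box=[15,16)
i=16: outside box; Z[16]=0
i=17: outside box; Z[17]=0
i=18: outside box; Z[18]=3 extend→box=[18,21)
i=19: min(r-i=2, Z[1]=0)=0; Z[19]=0
i=20: min(r-i=1, Z[2]=0)=0; Z[20]=0
i=21: outside box; Z[21]=0
i=22: outside box; Z[22]=0
i=23: outside box; Z[23]=0
i=24: outside box; Z[24]=0
i=25: outside box; Z[25]=3 extend→box=[25,28)
i=26: min(r-i=2, Z[1]=0)=0; Z[26]=0
i=27: min(r-i=1, Z[2]=0)=0; Z[27]=0
i=28: outside box; Z[28]=0
i=29: outside box; Z[29]=0
i=30: outside box; Z[30]=0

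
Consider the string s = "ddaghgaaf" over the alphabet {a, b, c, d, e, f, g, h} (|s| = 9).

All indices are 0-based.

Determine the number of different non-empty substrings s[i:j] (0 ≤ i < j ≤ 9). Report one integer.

41

rank→(start, suffix):
  0 → (6, 'aaf')
  1 → (7, 'af')
  2 → (2, 'aghgaaf')
  3 → (1, 'daghgaaf')
  4 → (0, 'ddaghgaaf')
  5 → (8, 'f')
  6 → (5, 'gaaf')
  7 → (3, 'ghgaaf')
  8 → (4, 'hgaaf')

SA = [6, 7, 2, 1, 0, 8, 5, 3, 4]
i: (SA[i-1],SA[i]) lcp shared
  1: (6,7) 1 'a'
  2: (7,2) 1 'a'
  3: (2,1) 0 ''
  4: (1,0) 1 'd'
  5: (0,8) 0 ''
  6: (8,5) 0 ''
  7: (5,3) 1 'g'
  8: (3,4) 0 ''

n(n+1)/2 = 9·10/2 = 45
Σ LCP = 0 + 1 + 1 + 0 + 1 + 0 + 0 + 1 + 0 = 4
distinct = 45 − 4 = 41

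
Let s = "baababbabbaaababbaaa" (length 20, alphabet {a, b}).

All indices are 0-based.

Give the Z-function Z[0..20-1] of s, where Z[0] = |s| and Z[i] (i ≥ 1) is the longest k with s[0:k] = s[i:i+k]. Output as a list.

Z[0]=20
i=1: i≥r, start 0; Z[1]=0
i=2: i≥r, start 0; Z[2]=0
i=3: i≥r, start 0; Z[3]=2 grow→box=[3,5)
i=4: min(r-i=1, Z[1]=0)=0; Z[4]=0
i=5: i≥r, start 0; Z[5]=1 grow→box=[5,6)
i=6: i≥r, start 0; Z[6]=2 grow→box=[6,8)
i=7: min(r-i=1, Z[1]=0)=0; Z[7]=0
i=8: i≥r, start 0; Z[8]=1 grow→box=[8,9)
i=9: i≥r, start 0; Z[9]=3 grow→box=[9,12)
i=10: min(r-i=2, Z[1]=0)=0; Z[10]=0
i=11: min(r-i=1, Z[2]=0)=0; Z[11]=0
i=12: i≥r, start 0; Z[12]=0
i=13: i≥r, start 0; Z[13]=2 grow→box=[13,15)
i=14: min(r-i=1, Z[1]=0)=0; Z[14]=0
i=15: i≥r, start 0; Z[15]=1 grow→box=[15,16)
i=16: i≥r, start 0; Z[16]=3 grow→box=[16,19)
i=17: min(r-i=2, Z[1]=0)=0; Z[17]=0
i=18: min(r-i=1, Z[2]=0)=0; Z[18]=0
i=19: i≥r, start 0; Z[19]=0

[20, 0, 0, 2, 0, 1, 2, 0, 1, 3, 0, 0, 0, 2, 0, 1, 3, 0, 0, 0]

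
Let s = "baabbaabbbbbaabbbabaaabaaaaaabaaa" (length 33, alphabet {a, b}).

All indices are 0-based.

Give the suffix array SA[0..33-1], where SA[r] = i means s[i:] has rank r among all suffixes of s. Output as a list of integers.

rank | idx | suffix
   0 |  32 | a
   1 |  31 | aa
   2 |  30 | aaa
   3 |  23 | aaaaaabaaa
   4 |  24 | aaaaabaaa
   5 |  25 | aaaabaaa
   6 |  26 | aaabaaa
   7 |  19 | aaabaaaaaabaaa
   8 |  27 | aabaaa
   9 |  20 | aabaaaaaabaaa
  10 |   1 | aabbaabbbbbaabbbabaaabaaaaaabaaa
  11 |  12 | aabbbabaaabaaaaaabaaa
  12 |   5 | aabbbbbaabbbabaaabaaaaaabaaa
  13 |  28 | abaaa
  14 |  21 | abaaaaaabaaa
  15 |  17 | abaaabaaaaaabaaa
  16 |   2 | abbaabbbbbaabbbabaaabaaaaaabaaa
  17 |  13 | abbbabaaabaaaaaabaaa
  18 |   6 | abbbbbaabbbabaaabaaaaaabaaa
  19 |  29 | baaa
  20 |  22 | baaaaaabaaa
  21 |  18 | baaabaaaaaabaaa
  22 |   0 | baabbaabbbbbaabbbabaaabaaaaaabaaa
  23 |  11 | baabbbabaaabaaaaaabaaa
  24 |   4 | baabbbbbaabbbabaaabaaaaaabaaa
  25 |  16 | babaaabaaaaaabaaa
  26 |  10 | bbaabbbabaaabaaaaaabaaa
  27 |   3 | bbaabbbbbaabbbabaaabaaaaaabaaa
  28 |  15 | bbabaaabaaaaaabaaa
  29 |   9 | bbbaabbbabaaabaaaaaabaaa
  30 |  14 | bbbabaaabaaaaaabaaa
  31 |   8 | bbbbaabbbabaaabaaaaaabaaa
  32 |   7 | bbbbbaabbbabaaabaaaaaabaaa

[32, 31, 30, 23, 24, 25, 26, 19, 27, 20, 1, 12, 5, 28, 21, 17, 2, 13, 6, 29, 22, 18, 0, 11, 4, 16, 10, 3, 15, 9, 14, 8, 7]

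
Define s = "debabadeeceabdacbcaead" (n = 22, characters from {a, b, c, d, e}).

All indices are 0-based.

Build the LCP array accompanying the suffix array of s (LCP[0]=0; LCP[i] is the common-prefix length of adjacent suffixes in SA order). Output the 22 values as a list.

[0, 2, 1, 1, 2, 1, 0, 2, 1, 1, 0, 1, 1, 0, 1, 1, 2, 0, 2, 1, 1, 1]

rank | idx | suffix
   0 |   3 | abadeeceabdacbcaead
   1 |  11 | abdacbcaead
   2 |  14 | acbcaead
   3 |  20 | ad
   4 |   5 | adeeceabdacbcaead
   5 |  18 | aead
   6 |   2 | babadeeceabdacbcaead
   7 |   4 | badeeceabdacbcaead
   8 |  16 | bcaead
   9 |  12 | bdacbcaead
  10 |  17 | caead
  11 |  15 | cbcaead
  12 |   9 | ceabdacbcaead
  13 |  21 | d
  14 |  13 | dacbcaead
  15 |   0 | debabadeeceabdacbcaead
  16 |   6 | deeceabdacbcaead
  17 |  10 | eabdacbcaead
  18 |  19 | ead
  19 |   1 | ebabadeeceabdacbcaead
  20 |   8 | eceabdacbcaead
  21 |   7 | eeceabdacbcaead

SA = [3, 11, 14, 20, 5, 18, 2, 4, 16, 12, 17, 15, 9, 21, 13, 0, 6, 10, 19, 1, 8, 7]
[i] adj suffixes → lcp
  [1] 3/11 → 2 ('ab')
  [2] 11/14 → 1 ('a')
  [3] 14/20 → 1 ('a')
  [4] 20/5 → 2 ('ad')
  [5] 5/18 → 1 ('a')
  [6] 18/2 → 0 ('')
  [7] 2/4 → 2 ('ba')
  [8] 4/16 → 1 ('b')
  [9] 16/12 → 1 ('b')
  [10] 12/17 → 0 ('')
  [11] 17/15 → 1 ('c')
  [12] 15/9 → 1 ('c')
  [13] 9/21 → 0 ('')
  [14] 21/13 → 1 ('d')
  [15] 13/0 → 1 ('d')
  [16] 0/6 → 2 ('de')
  [17] 6/10 → 0 ('')
  [18] 10/19 → 2 ('ea')
  [19] 19/1 → 1 ('e')
  [20] 1/8 → 1 ('e')
  [21] 8/7 → 1 ('e')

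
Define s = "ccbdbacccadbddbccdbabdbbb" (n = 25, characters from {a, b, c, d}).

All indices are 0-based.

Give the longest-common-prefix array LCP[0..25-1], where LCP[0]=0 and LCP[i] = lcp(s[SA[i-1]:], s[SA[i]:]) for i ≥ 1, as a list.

rank | idx | suffix
   0 |  19 | abdbbb
   1 |   5 | acccadbddbccdbabdbbb
   2 |   9 | adbddbccdbabdbbb
   3 |  24 | b
   4 |  18 | babdbbb
   5 |   4 | bacccadbddbccdbabdbbb
   6 |  23 | bb
   7 |  22 | bbb
   8 |  14 | bccdbabdbbb
   9 |   2 | bdbacccadbddbccdbabdbbb
  10 |  20 | bdbbb
  11 |  11 | bddbccdbabdbbb
  12 |   8 | cadbddbccdbabdbbb
  13 |   1 | cbdbacccadbddbccdbabdbbb
  14 |   7 | ccadbddbccdbabdbbb
  15 |   0 | ccbdbacccadbddbccdbabdbbb
  16 |   6 | cccadbddbccdbabdbbb
  17 |  15 | ccdbabdbbb
  18 |  16 | cdbabdbbb
  19 |  17 | dbabdbbb
  20 |   3 | dbacccadbddbccdbabdbbb
  21 |  21 | dbbb
  22 |  13 | dbccdbabdbbb
  23 |  10 | dbddbccdbabdbbb
  24 |  12 | ddbccdbabdbbb

SA = [19, 5, 9, 24, 18, 4, 23, 22, 14, 2, 20, 11, 8, 1, 7, 0, 6, 15, 16, 17, 3, 21, 13, 10, 12]
[i] adj suffixes → lcp
  [1] 19/5 → 1 ('a')
  [2] 5/9 → 1 ('a')
  [3] 9/24 → 0 ('')
  [4] 24/18 → 1 ('b')
  [5] 18/4 → 2 ('ba')
  [6] 4/23 → 1 ('b')
  [7] 23/22 → 2 ('bb')
  [8] 22/14 → 1 ('b')
  [9] 14/2 → 1 ('b')
  [10] 2/20 → 3 ('bdb')
  [11] 20/11 → 2 ('bd')
  [12] 11/8 → 0 ('')
  [13] 8/1 → 1 ('c')
  [14] 1/7 → 1 ('c')
  [15] 7/0 → 2 ('cc')
  [16] 0/6 → 2 ('cc')
  [17] 6/15 → 2 ('cc')
  [18] 15/16 → 1 ('c')
  [19] 16/17 → 0 ('')
  [20] 17/3 → 3 ('dba')
  [21] 3/21 → 2 ('db')
  [22] 21/13 → 2 ('db')
  [23] 13/10 → 2 ('db')
  [24] 10/12 → 1 ('d')

[0, 1, 1, 0, 1, 2, 1, 2, 1, 1, 3, 2, 0, 1, 1, 2, 2, 2, 1, 0, 3, 2, 2, 2, 1]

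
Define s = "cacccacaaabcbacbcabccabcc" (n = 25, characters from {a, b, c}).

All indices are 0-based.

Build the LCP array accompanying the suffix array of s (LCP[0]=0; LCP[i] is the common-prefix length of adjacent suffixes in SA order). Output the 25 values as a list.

[0, 2, 1, 3, 4, 1, 2, 2, 0, 1, 2, 2, 3, 0, 1, 2, 5, 2, 3, 1, 2, 1, 2, 3, 2]

rank→(start, suffix):
  0 → (7, 'aaabcbacbcabccabcc')
  1 → (8, 'aabcbacbcabccabcc')
  2 → (9, 'abcbacbcabccabcc')
  3 → (21, 'abcc')
  4 → (17, 'abccabcc')
  5 → (5, 'acaaabcbacbcabccabcc')
  6 → (13, 'acbcabccabcc')
  7 → (1, 'acccacaaabcbacbcabccabcc')
  8 → (12, 'bacbcabccabcc')
  9 → (15, 'bcabccabcc')
  10 → (10, 'bcbacbcabccabcc')
  11 → (22, 'bcc')
  12 → (18, 'bccabcc')
  13 → (24, 'c')
  14 → (6, 'caaabcbacbcabccabcc')
  15 → (20, 'cabcc')
  16 → (16, 'cabccabcc')
  17 → (4, 'cacaaabcbacbcabccabcc')
  18 → (0, 'cacccacaaabcbacbcabccabcc')
  19 → (11, 'cbacbcabccabcc')
  20 → (14, 'cbcabccabcc')
  21 → (23, 'cc')
  22 → (19, 'ccabcc')
  23 → (3, 'ccacaaabcbacbcabccabcc')
  24 → (2, 'cccacaaabcbacbcabccabcc')

SA = [7, 8, 9, 21, 17, 5, 13, 1, 12, 15, 10, 22, 18, 24, 6, 20, 16, 4, 0, 11, 14, 23, 19, 3, 2]
i: (SA[i-1],SA[i]) lcp shared
  1: (7,8) 2 'aa'
  2: (8,9) 1 'a'
  3: (9,21) 3 'abc'
  4: (21,17) 4 'abcc'
  5: (17,5) 1 'a'
  6: (5,13) 2 'ac'
  7: (13,1) 2 'ac'
  8: (1,12) 0 ''
  9: (12,15) 1 'b'
  10: (15,10) 2 'bc'
  11: (10,22) 2 'bc'
  12: (22,18) 3 'bcc'
  13: (18,24) 0 ''
  14: (24,6) 1 'c'
  15: (6,20) 2 'ca'
  16: (20,16) 5 'cabcc'
  17: (16,4) 2 'ca'
  18: (4,0) 3 'cac'
  19: (0,11) 1 'c'
  20: (11,14) 2 'cb'
  21: (14,23) 1 'c'
  22: (23,19) 2 'cc'
  23: (19,3) 3 'cca'
  24: (3,2) 2 'cc'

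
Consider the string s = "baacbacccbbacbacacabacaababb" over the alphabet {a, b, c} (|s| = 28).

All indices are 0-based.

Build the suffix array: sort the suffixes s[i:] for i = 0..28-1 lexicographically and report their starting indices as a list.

rank→(start, suffix):
  0 → (22, 'aababb')
  1 → (1, 'aacbacccbbacbacacabacaababb')
  2 → (23, 'ababb')
  3 → (18, 'abacaababb')
  4 → (25, 'abb')
  5 → (20, 'acaababb')
  6 → (16, 'acabacaababb')
  7 → (14, 'acacabacaababb')
  8 → (11, 'acbacacabacaababb')
  9 → (2, 'acbacccbbacbacacabacaababb')
  10 → (5, 'acccbbacbacacabacaababb')
  11 → (27, 'b')
  12 → (0, 'baacbacccbbacbacacabacaababb')
  13 → (24, 'babb')
  14 → (19, 'bacaababb')
  15 → (13, 'bacacabacaababb')
  16 → (10, 'bacbacacabacaababb')
  17 → (4, 'bacccbbacbacacabacaababb')
  18 → (26, 'bb')
  19 → (9, 'bbacbacacabacaababb')
  20 → (21, 'caababb')
  21 → (17, 'cabacaababb')
  22 → (15, 'cacabacaababb')
  23 → (12, 'cbacacabacaababb')
  24 → (3, 'cbacccbbacbacacabacaababb')
  25 → (8, 'cbbacbacacabacaababb')
  26 → (7, 'ccbbacbacacabacaababb')
  27 → (6, 'cccbbacbacacabacaababb')

[22, 1, 23, 18, 25, 20, 16, 14, 11, 2, 5, 27, 0, 24, 19, 13, 10, 4, 26, 9, 21, 17, 15, 12, 3, 8, 7, 6]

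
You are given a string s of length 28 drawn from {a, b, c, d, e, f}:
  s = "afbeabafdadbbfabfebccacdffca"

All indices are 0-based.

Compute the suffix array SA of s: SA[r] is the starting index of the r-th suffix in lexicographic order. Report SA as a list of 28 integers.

sorted suffixes:
  #0 SA[0]=27  'a'
  #1 SA[1]=4  'abafdadbbfabfebccacdffca'
  #2 SA[2]=14  'abfebccacdffca'
  #3 SA[3]=21  'acdffca'
  #4 SA[4]=9  'adbbfabfebccacdffca'
  #5 SA[5]=0  'afbeabafdadbbfabfebccacdffca'
  #6 SA[6]=6  'afdadbbfabfebccacdffca'
  #7 SA[7]=5  'bafdadbbfabfebccacdffca'
  #8 SA[8]=11  'bbfabfebccacdffca'
  #9 SA[9]=18  'bccacdffca'
  #10 SA[10]=2  'beabafdadbbfabfebccacdffca'
  #11 SA[11]=12  'bfabfebccacdffca'
  #12 SA[12]=15  'bfebccacdffca'
  #13 SA[13]=26  'ca'
  #14 SA[14]=20  'cacdffca'
  #15 SA[15]=19  'ccacdffca'
  #16 SA[16]=22  'cdffca'
  #17 SA[17]=8  'dadbbfabfebccacdffca'
  #18 SA[18]=10  'dbbfabfebccacdffca'
  #19 SA[19]=23  'dffca'
  #20 SA[20]=3  'eabafdadbbfabfebccacdffca'
  #21 SA[21]=17  'ebccacdffca'
  #22 SA[22]=13  'fabfebccacdffca'
  #23 SA[23]=1  'fbeabafdadbbfabfebccacdffca'
  #24 SA[24]=25  'fca'
  #25 SA[25]=7  'fdadbbfabfebccacdffca'
  #26 SA[26]=16  'febccacdffca'
  #27 SA[27]=24  'ffca'

[27, 4, 14, 21, 9, 0, 6, 5, 11, 18, 2, 12, 15, 26, 20, 19, 22, 8, 10, 23, 3, 17, 13, 1, 25, 7, 16, 24]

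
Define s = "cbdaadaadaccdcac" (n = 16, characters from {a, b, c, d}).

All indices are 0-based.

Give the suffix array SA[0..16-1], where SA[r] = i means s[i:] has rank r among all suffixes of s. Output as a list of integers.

rank | idx | suffix
   0 |   3 | aadaadaccdcac
   1 |   6 | aadaccdcac
   2 |  14 | ac
   3 |   9 | accdcac
   4 |   4 | adaadaccdcac
   5 |   7 | adaccdcac
   6 |   1 | bdaadaadaccdcac
   7 |  15 | c
   8 |  13 | cac
   9 |   0 | cbdaadaadaccdcac
  10 |  10 | ccdcac
  11 |  11 | cdcac
  12 |   2 | daadaadaccdcac
  13 |   5 | daadaccdcac
  14 |   8 | daccdcac
  15 |  12 | dcac

[3, 6, 14, 9, 4, 7, 1, 15, 13, 0, 10, 11, 2, 5, 8, 12]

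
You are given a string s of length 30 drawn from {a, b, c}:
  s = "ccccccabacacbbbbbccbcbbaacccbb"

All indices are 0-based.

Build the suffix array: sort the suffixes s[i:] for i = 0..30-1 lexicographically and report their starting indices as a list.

[23, 6, 8, 10, 24, 29, 22, 7, 28, 21, 12, 13, 14, 15, 19, 16, 5, 9, 27, 20, 11, 18, 4, 26, 17, 3, 25, 2, 1, 0]

rank→(start, suffix):
  0 → (23, 'aacccbb')
  1 → (6, 'abacacbbbbbccbcbbaacccbb')
  2 → (8, 'acacbbbbbccbcbbaacccbb')
  3 → (10, 'acbbbbbccbcbbaacccbb')
  4 → (24, 'acccbb')
  5 → (29, 'b')
  6 → (22, 'baacccbb')
  7 → (7, 'bacacbbbbbccbcbbaacccbb')
  8 → (28, 'bb')
  9 → (21, 'bbaacccbb')
  10 → (12, 'bbbbbccbcbbaacccbb')
  11 → (13, 'bbbbccbcbbaacccbb')
  12 → (14, 'bbbccbcbbaacccbb')
  13 → (15, 'bbccbcbbaacccbb')
  14 → (19, 'bcbbaacccbb')
  15 → (16, 'bccbcbbaacccbb')
  16 → (5, 'cabacacbbbbbccbcbbaacccbb')
  17 → (9, 'cacbbbbbccbcbbaacccbb')
  18 → (27, 'cbb')
  19 → (20, 'cbbaacccbb')
  20 → (11, 'cbbbbbccbcbbaacccbb')
  21 → (18, 'cbcbbaacccbb')
  22 → (4, 'ccabacacbbbbbccbcbbaacccbb')
  23 → (26, 'ccbb')
  24 → (17, 'ccbcbbaacccbb')
  25 → (3, 'cccabacacbbbbbccbcbbaacccbb')
  26 → (25, 'cccbb')
  27 → (2, 'ccccabacacbbbbbccbcbbaacccbb')
  28 → (1, 'cccccabacacbbbbbccbcbbaacccbb')
  29 → (0, 'ccccccabacacbbbbbccbcbbaacccbb')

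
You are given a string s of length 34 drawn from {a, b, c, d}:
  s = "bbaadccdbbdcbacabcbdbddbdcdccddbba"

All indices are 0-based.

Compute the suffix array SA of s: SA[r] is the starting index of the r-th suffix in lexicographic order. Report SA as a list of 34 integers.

rank | idx | suffix
   0 |  33 | a
   1 |   2 | aadccdbbdcbacabcbdbddbdcdccddbba
   2 |  15 | abcbdbddbdcdccddbba
   3 |  13 | acabcbdbddbdcdccddbba
   4 |   3 | adccdbbdcbacabcbdbddbdcdccddbba
   5 |  32 | ba
   6 |   1 | baadccdbbdcbacabcbdbddbdcdccddbba
   7 |  12 | bacabcbdbddbdcdccddbba
   8 |  31 | bba
   9 |   0 | bbaadccdbbdcbacabcbdbddbdcdccddbba
  10 |   8 | bbdcbacabcbdbddbdcdccddbba
  11 |  16 | bcbdbddbdcdccddbba
  12 |  18 | bdbddbdcdccddbba
  13 |   9 | bdcbacabcbdbddbdcdccddbba
  14 |  23 | bdcdccddbba
  15 |  20 | bddbdcdccddbba
  16 |  14 | cabcbdbddbdcdccddbba
  17 |  11 | cbacabcbdbddbdcdccddbba
  18 |  17 | cbdbddbdcdccddbba
  19 |   5 | ccdbbdcbacabcbdbddbdcdccddbba
  20 |  27 | ccddbba
  21 |   6 | cdbbdcbacabcbdbddbdcdccddbba
  22 |  25 | cdccddbba
  23 |  28 | cddbba
  24 |  30 | dbba
  25 |   7 | dbbdcbacabcbdbddbdcdccddbba
  26 |  22 | dbdcdccddbba
  27 |  19 | dbddbdcdccddbba
  28 |  10 | dcbacabcbdbddbdcdccddbba
  29 |   4 | dccdbbdcbacabcbdbddbdcdccddbba
  30 |  26 | dccddbba
  31 |  24 | dcdccddbba
  32 |  29 | ddbba
  33 |  21 | ddbdcdccddbba

[33, 2, 15, 13, 3, 32, 1, 12, 31, 0, 8, 16, 18, 9, 23, 20, 14, 11, 17, 5, 27, 6, 25, 28, 30, 7, 22, 19, 10, 4, 26, 24, 29, 21]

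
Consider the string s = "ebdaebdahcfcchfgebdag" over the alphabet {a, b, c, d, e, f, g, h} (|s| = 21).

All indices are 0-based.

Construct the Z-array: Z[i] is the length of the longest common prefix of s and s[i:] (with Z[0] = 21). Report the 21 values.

[21, 0, 0, 0, 4, 0, 0, 0, 0, 0, 0, 0, 0, 0, 0, 0, 4, 0, 0, 0, 0]

Z[0]=21
i=1: fresh scan; Z[1]=0
i=2: fresh scan; Z[2]=0
i=3: fresh scan; Z[3]=0
i=4: fresh scan; Z[4]=4 grow→box=[4,8)
i=5: min(r-i=3, Z[1]=0)=0; Z[5]=0
i=6: min(r-i=2, Z[2]=0)=0; Z[6]=0
i=7: min(r-i=1, Z[3]=0)=0; Z[7]=0
i=8: fresh scan; Z[8]=0
i=9: fresh scan; Z[9]=0
i=10: fresh scan; Z[10]=0
i=11: fresh scan; Z[11]=0
i=12: fresh scan; Z[12]=0
i=13: fresh scan; Z[13]=0
i=14: fresh scan; Z[14]=0
i=15: fresh scan; Z[15]=0
i=16: fresh scan; Z[16]=4 grow→box=[16,20)
i=17: min(r-i=3, Z[1]=0)=0; Z[17]=0
i=18: min(r-i=2, Z[2]=0)=0; Z[18]=0
i=19: min(r-i=1, Z[3]=0)=0; Z[19]=0
i=20: fresh scan; Z[20]=0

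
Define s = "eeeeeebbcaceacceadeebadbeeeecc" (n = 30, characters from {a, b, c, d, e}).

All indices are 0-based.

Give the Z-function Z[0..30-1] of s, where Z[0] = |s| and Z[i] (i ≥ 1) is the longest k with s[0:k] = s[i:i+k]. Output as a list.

[30, 5, 4, 3, 2, 1, 0, 0, 0, 0, 0, 1, 0, 0, 0, 1, 0, 0, 2, 1, 0, 0, 0, 0, 4, 3, 2, 1, 0, 0]

Z[0]=30
i=1: i≥r, start 0; Z[1]=5 scan→box=[1,6)
i=2: min(r-i=4, Z[1]=5)=4; Z[2]=4
i=3: min(r-i=3, Z[2]=4)=3; Z[3]=3
i=4: min(r-i=2, Z[3]=3)=2; Z[4]=2
i=5: min(r-i=1, Z[4]=2)=1; Z[5]=1
i=6: i≥r, start 0; Z[6]=0
i=7: i≥r, start 0; Z[7]=0
i=8: i≥r, start 0; Z[8]=0
i=9: i≥r, start 0; Z[9]=0
i=10: i≥r, start 0; Z[10]=0
i=11: i≥r, start 0; Z[11]=1 scan→box=[11,12)
i=12: i≥r, start 0; Z[12]=0
i=13: i≥r, start 0; Z[13]=0
i=14: i≥r, start 0; Z[14]=0
i=15: i≥r, start 0; Z[15]=1 scan→box=[15,16)
i=16: i≥r, start 0; Z[16]=0
i=17: i≥r, start 0; Z[17]=0
i=18: i≥r, start 0; Z[18]=2 scan→box=[18,20)
i=19: min(r-i=1, Z[1]=5)=1; Z[19]=1
i=20: i≥r, start 0; Z[20]=0
i=21: i≥r, start 0; Z[21]=0
i=22: i≥r, start 0; Z[22]=0
i=23: i≥r, start 0; Z[23]=0
i=24: i≥r, start 0; Z[24]=4 scan→box=[24,28)
i=25: min(r-i=3, Z[1]=5)=3; Z[25]=3
i=26: min(r-i=2, Z[2]=4)=2; Z[26]=2
i=27: min(r-i=1, Z[3]=3)=1; Z[27]=1
i=28: i≥r, start 0; Z[28]=0
i=29: i≥r, start 0; Z[29]=0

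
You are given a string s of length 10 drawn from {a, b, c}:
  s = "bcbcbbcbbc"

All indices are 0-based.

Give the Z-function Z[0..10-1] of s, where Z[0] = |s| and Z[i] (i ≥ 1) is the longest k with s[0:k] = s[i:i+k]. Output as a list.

Z[0]=10
i=1: outside box; Z[1]=0
i=2: outside box; Z[2]=3 extend→box=[2,5)
i=3: min(r-i=2, Z[1]=0)=0; Z[3]=0
i=4: min(r-i=1, Z[2]=3)=1; Z[4]=1
i=5: outside box; Z[5]=3 extend→box=[5,8)
i=6: min(r-i=2, Z[1]=0)=0; Z[6]=0
i=7: min(r-i=1, Z[2]=3)=1; Z[7]=1
i=8: outside box; Z[8]=2 extend→box=[8,10)
i=9: min(r-i=1, Z[1]=0)=0; Z[9]=0

[10, 0, 3, 0, 1, 3, 0, 1, 2, 0]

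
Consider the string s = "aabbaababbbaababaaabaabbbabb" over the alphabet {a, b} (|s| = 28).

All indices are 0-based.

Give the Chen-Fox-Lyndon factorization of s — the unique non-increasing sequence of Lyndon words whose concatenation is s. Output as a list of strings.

["aabb", "aababbb", "aabab", "aaabaabbbabb"]

emit factor 1: 'aabb' (i=0, period=4)
emit factor 2: 'aababbb' (i=4, period=7)
emit factor 3: 'aabab' (i=11, period=5)
emit factor 4: 'aaabaabbbabb' (i=16, period=12)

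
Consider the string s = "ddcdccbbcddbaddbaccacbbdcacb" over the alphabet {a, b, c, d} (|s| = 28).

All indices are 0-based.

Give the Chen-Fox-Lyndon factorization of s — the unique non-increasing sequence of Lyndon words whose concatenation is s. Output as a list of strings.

emit factor 1: 'd' (i=0, period=1)
emit factor 2: 'd' (i=1, period=1)
emit factor 3: 'cd' (i=2, period=2)
emit factor 4: 'c' (i=4, period=1)
emit factor 5: 'c' (i=5, period=1)
emit factor 6: 'bbcdd' (i=6, period=5)
emit factor 7: 'b' (i=11, period=1)
emit factor 8: 'addb' (i=12, period=4)
emit factor 9: 'acc' (i=16, period=3)
emit factor 10: 'acbbdc' (i=19, period=6)
emit factor 11: 'acb' (i=25, period=3)

["d", "d", "cd", "c", "c", "bbcdd", "b", "addb", "acc", "acbbdc", "acb"]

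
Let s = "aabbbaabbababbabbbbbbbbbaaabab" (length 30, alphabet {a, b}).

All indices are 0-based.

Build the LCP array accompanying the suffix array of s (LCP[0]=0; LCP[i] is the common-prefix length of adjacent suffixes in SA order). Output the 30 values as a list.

rank→(start, suffix):
  0 → (24, 'aaabab')
  1 → (25, 'aabab')
  2 → (5, 'aabbababbabbbbbbbbbaaabab')
  3 → (0, 'aabbbaabbababbabbbbbbbbbaaabab')
  4 → (28, 'ab')
  5 → (26, 'abab')
  6 → (9, 'ababbabbbbbbbbbaaabab')
  7 → (6, 'abbababbabbbbbbbbbaaabab')
  8 → (11, 'abbabbbbbbbbbaaabab')
  9 → (1, 'abbbaabbababbabbbbbbbbbaaabab')
  10 → (14, 'abbbbbbbbbaaabab')
  11 → (29, 'b')
  12 → (23, 'baaabab')
  13 → (4, 'baabbababbabbbbbbbbbaaabab')
  14 → (27, 'bab')
  15 → (8, 'bababbabbbbbbbbbaaabab')
  16 → (10, 'babbabbbbbbbbbaaabab')
  17 → (13, 'babbbbbbbbbaaabab')
  18 → (22, 'bbaaabab')
  19 → (3, 'bbaabbababbabbbbbbbbbaaabab')
  20 → (7, 'bbababbabbbbbbbbbaaabab')
  21 → (12, 'bbabbbbbbbbbaaabab')
  22 → (21, 'bbbaaabab')
  23 → (2, 'bbbaabbababbabbbbbbbbbaaabab')
  24 → (20, 'bbbbaaabab')
  25 → (19, 'bbbbbaaabab')
  26 → (18, 'bbbbbbaaabab')
  27 → (17, 'bbbbbbbaaabab')
  28 → (16, 'bbbbbbbbaaabab')
  29 → (15, 'bbbbbbbbbaaabab')

SA = [24, 25, 5, 0, 28, 26, 9, 6, 11, 1, 14, 29, 23, 4, 27, 8, 10, 13, 22, 3, 7, 12, 21, 2, 20, 19, 18, 17, 16, 15]
rank  pair      lcp
   1  s[24:],s[25:]  2  'aa'
   2  s[25:],s[5:]  3  'aab'
   3  s[5:],s[0:]  4  'aabb'
   4  s[0:],s[28:]  1  'a'
   5  s[28:],s[26:]  2  'ab'
   6  s[26:],s[9:]  4  'abab'
   7  s[9:],s[6:]  2  'ab'
   8  s[6:],s[11:]  5  'abbab'
   9  s[11:],s[1:]  3  'abb'
  10  s[1:],s[14:]  4  'abbb'
  11  s[14:],s[29:]  0  ''
  12  s[29:],s[23:]  1  'b'
  13  s[23:],s[4:]  3  'baa'
  14  s[4:],s[27:]  2  'ba'
  15  s[27:],s[8:]  3  'bab'
  16  s[8:],s[10:]  3  'bab'
  17  s[10:],s[13:]  4  'babb'
  18  s[13:],s[22:]  1  'b'
  19  s[22:],s[3:]  4  'bbaa'
  20  s[3:],s[7:]  3  'bba'
  21  s[7:],s[12:]  4  'bbab'
  22  s[12:],s[21:]  2  'bb'
  23  s[21:],s[2:]  5  'bbbaa'
  24  s[2:],s[20:]  3  'bbb'
  25  s[20:],s[19:]  4  'bbbb'
  26  s[19:],s[18:]  5  'bbbbb'
  27  s[18:],s[17:]  6  'bbbbbb'
  28  s[17:],s[16:]  7  'bbbbbbb'
  29  s[16:],s[15:]  8  'bbbbbbbb'

[0, 2, 3, 4, 1, 2, 4, 2, 5, 3, 4, 0, 1, 3, 2, 3, 3, 4, 1, 4, 3, 4, 2, 5, 3, 4, 5, 6, 7, 8]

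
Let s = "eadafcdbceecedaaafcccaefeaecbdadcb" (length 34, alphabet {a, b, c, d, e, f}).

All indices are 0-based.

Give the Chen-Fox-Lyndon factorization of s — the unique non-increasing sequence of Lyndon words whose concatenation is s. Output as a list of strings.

emit factor 1: 'e' (i=0, period=1)
emit factor 2: 'adafcdbceeced' (i=1, period=13)
emit factor 3: 'aaafcccaefeaecbdadcb' (i=14, period=20)

["e", "adafcdbceeced", "aaafcccaefeaecbdadcb"]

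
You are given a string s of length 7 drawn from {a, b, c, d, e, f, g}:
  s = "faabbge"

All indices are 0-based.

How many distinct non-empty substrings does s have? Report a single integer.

26

rank | idx | suffix
   0 |   1 | aabbge
   1 |   2 | abbge
   2 |   3 | bbge
   3 |   4 | bge
   4 |   6 | e
   5 |   0 | faabbge
   6 |   5 | ge

SA = [1, 2, 3, 4, 6, 0, 5]
[i] adj suffixes → lcp
  [1] 1/2 → 1 ('a')
  [2] 2/3 → 0 ('')
  [3] 3/4 → 1 ('b')
  [4] 4/6 → 0 ('')
  [5] 6/0 → 0 ('')
  [6] 0/5 → 0 ('')

n(n+1)/2 = 7·8/2 = 28
Σ LCP = 0 + 1 + 0 + 1 + 0 + 0 + 0 = 2
distinct = 28 − 2 = 26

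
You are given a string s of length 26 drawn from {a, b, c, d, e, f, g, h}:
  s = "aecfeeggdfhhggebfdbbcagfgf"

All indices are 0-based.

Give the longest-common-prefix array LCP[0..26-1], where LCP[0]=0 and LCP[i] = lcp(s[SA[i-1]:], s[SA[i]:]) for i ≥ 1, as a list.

[0, 1, 0, 1, 1, 0, 1, 0, 1, 0, 1, 1, 1, 0, 1, 1, 1, 1, 0, 1, 1, 2, 1, 2, 0, 1]

rank→(start, suffix):
  0 → (0, 'aecfeeggdfhhggebfdbbcagfgf')
  1 → (21, 'agfgf')
  2 → (18, 'bbcagfgf')
  3 → (19, 'bcagfgf')
  4 → (15, 'bfdbbcagfgf')
  5 → (20, 'cagfgf')
  6 → (2, 'cfeeggdfhhggebfdbbcagfgf')
  7 → (17, 'dbbcagfgf')
  8 → (8, 'dfhhggebfdbbcagfgf')
  9 → (14, 'ebfdbbcagfgf')
  10 → (1, 'ecfeeggdfhhggebfdbbcagfgf')
  11 → (4, 'eeggdfhhggebfdbbcagfgf')
  12 → (5, 'eggdfhhggebfdbbcagfgf')
  13 → (25, 'f')
  14 → (16, 'fdbbcagfgf')
  15 → (3, 'feeggdfhhggebfdbbcagfgf')
  16 → (23, 'fgf')
  17 → (9, 'fhhggebfdbbcagfgf')
  18 → (7, 'gdfhhggebfdbbcagfgf')
  19 → (13, 'gebfdbbcagfgf')
  20 → (24, 'gf')
  21 → (22, 'gfgf')
  22 → (6, 'ggdfhhggebfdbbcagfgf')
  23 → (12, 'ggebfdbbcagfgf')
  24 → (11, 'hggebfdbbcagfgf')
  25 → (10, 'hhggebfdbbcagfgf')

SA = [0, 21, 18, 19, 15, 20, 2, 17, 8, 14, 1, 4, 5, 25, 16, 3, 23, 9, 7, 13, 24, 22, 6, 12, 11, 10]
i: (SA[i-1],SA[i]) lcp shared
  1: (0,21) 1 'a'
  2: (21,18) 0 ''
  3: (18,19) 1 'b'
  4: (19,15) 1 'b'
  5: (15,20) 0 ''
  6: (20,2) 1 'c'
  7: (2,17) 0 ''
  8: (17,8) 1 'd'
  9: (8,14) 0 ''
  10: (14,1) 1 'e'
  11: (1,4) 1 'e'
  12: (4,5) 1 'e'
  13: (5,25) 0 ''
  14: (25,16) 1 'f'
  15: (16,3) 1 'f'
  16: (3,23) 1 'f'
  17: (23,9) 1 'f'
  18: (9,7) 0 ''
  19: (7,13) 1 'g'
  20: (13,24) 1 'g'
  21: (24,22) 2 'gf'
  22: (22,6) 1 'g'
  23: (6,12) 2 'gg'
  24: (12,11) 0 ''
  25: (11,10) 1 'h'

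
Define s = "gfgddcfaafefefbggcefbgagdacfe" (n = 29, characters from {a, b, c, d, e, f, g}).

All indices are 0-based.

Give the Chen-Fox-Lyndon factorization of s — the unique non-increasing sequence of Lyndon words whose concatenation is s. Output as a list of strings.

["g", "fg", "d", "d", "cf", "aafefefbggcefbgagdacfe"]

emit factor 1: 'g' (i=0, period=1)
emit factor 2: 'fg' (i=1, period=2)
emit factor 3: 'd' (i=3, period=1)
emit factor 4: 'd' (i=4, period=1)
emit factor 5: 'cf' (i=5, period=2)
emit factor 6: 'aafefefbggcefbgagdacfe' (i=7, period=22)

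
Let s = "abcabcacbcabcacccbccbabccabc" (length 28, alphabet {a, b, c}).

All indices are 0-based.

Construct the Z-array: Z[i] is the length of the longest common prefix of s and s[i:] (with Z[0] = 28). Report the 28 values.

Z[0]=28
i=1: outside box; Z[1]=0
i=2: outside box; Z[2]=0
i=3: outside box; Z[3]=4 scan→box=[3,7)
i=4: min(r-i=3, Z[1]=0)=0; Z[4]=0
i=5: min(r-i=2, Z[2]=0)=0; Z[5]=0
i=6: min(r-i=1, Z[3]=4)=1; Z[6]=1
i=7: outside box; Z[7]=0
i=8: outside box; Z[8]=0
i=9: outside box; Z[9]=0
i=10: outside box; Z[10]=4 scan→box=[10,14)
i=11: min(r-i=3, Z[1]=0)=0; Z[11]=0
i=12: min(r-i=2, Z[2]=0)=0; Z[12]=0
i=13: min(r-i=1, Z[3]=4)=1; Z[13]=1
i=14: outside box; Z[14]=0
i=15: outside box; Z[15]=0
i=16: outside box; Z[16]=0
i=17: outside box; Z[17]=0
i=18: outside box; Z[18]=0
i=19: outside box; Z[19]=0
i=20: outside box; Z[20]=0
i=21: outside box; Z[21]=3 scan→box=[21,24)
i=22: min(r-i=2, Z[1]=0)=0; Z[22]=0
i=23: min(r-i=1, Z[2]=0)=0; Z[23]=0
i=24: outside box; Z[24]=0
i=25: outside box; Z[25]=3 scan→box=[25,28)
i=26: min(r-i=2, Z[1]=0)=0; Z[26]=0
i=27: min(r-i=1, Z[2]=0)=0; Z[27]=0

[28, 0, 0, 4, 0, 0, 1, 0, 0, 0, 4, 0, 0, 1, 0, 0, 0, 0, 0, 0, 0, 3, 0, 0, 0, 3, 0, 0]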